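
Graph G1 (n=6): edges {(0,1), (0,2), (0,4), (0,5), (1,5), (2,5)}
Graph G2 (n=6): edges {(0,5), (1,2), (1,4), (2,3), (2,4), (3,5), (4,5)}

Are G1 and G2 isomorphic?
No, not isomorphic

The graphs are NOT isomorphic.

Degrees in G1: deg(0)=4, deg(1)=2, deg(2)=2, deg(3)=0, deg(4)=1, deg(5)=3.
Sorted degree sequence of G1: [4, 3, 2, 2, 1, 0].
Degrees in G2: deg(0)=1, deg(1)=2, deg(2)=3, deg(3)=2, deg(4)=3, deg(5)=3.
Sorted degree sequence of G2: [3, 3, 3, 2, 2, 1].
The (sorted) degree sequence is an isomorphism invariant, so since G1 and G2 have different degree sequences they cannot be isomorphic.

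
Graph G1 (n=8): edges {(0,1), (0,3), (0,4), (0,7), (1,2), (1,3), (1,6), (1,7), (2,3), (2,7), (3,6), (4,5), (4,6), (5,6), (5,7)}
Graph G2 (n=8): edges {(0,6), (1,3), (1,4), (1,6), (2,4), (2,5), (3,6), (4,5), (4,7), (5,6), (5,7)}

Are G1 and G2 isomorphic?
No, not isomorphic

The graphs are NOT isomorphic.

Counting triangles (3-cliques): G1 has 6, G2 has 3.
Triangle count is an isomorphism invariant, so differing triangle counts rule out isomorphism.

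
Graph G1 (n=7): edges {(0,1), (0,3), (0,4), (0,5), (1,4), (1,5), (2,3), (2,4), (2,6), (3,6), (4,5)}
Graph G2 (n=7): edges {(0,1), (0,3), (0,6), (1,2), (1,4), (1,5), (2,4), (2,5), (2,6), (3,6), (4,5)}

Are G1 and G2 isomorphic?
Yes, isomorphic

The graphs are isomorphic.
One valid mapping φ: V(G1) → V(G2): 0→1, 1→5, 2→6, 3→0, 4→2, 5→4, 6→3

Verify φ preserves adjacency — for each edge of G1, its image is an edge of G2:
  (0,1) → (φ(0),φ(1)) = (1,5) ∈ E(G2) ✓
  (0,3) → (φ(0),φ(3)) = (0,1) ∈ E(G2) ✓
  (0,4) → (φ(0),φ(4)) = (1,2) ∈ E(G2) ✓
  (0,5) → (φ(0),φ(5)) = (1,4) ∈ E(G2) ✓
  (1,4) → (φ(1),φ(4)) = (2,5) ∈ E(G2) ✓
  (1,5) → (φ(1),φ(5)) = (4,5) ∈ E(G2) ✓
  (2,3) → (φ(2),φ(3)) = (0,6) ∈ E(G2) ✓
  (2,4) → (φ(2),φ(4)) = (2,6) ∈ E(G2) ✓
  (2,6) → (φ(2),φ(6)) = (3,6) ∈ E(G2) ✓
  (3,6) → (φ(3),φ(6)) = (0,3) ∈ E(G2) ✓
  (4,5) → (φ(4),φ(5)) = (2,4) ∈ E(G2) ✓
All 11 edges of G1 map to edges of G2, and |E(G1)| = |E(G2)| = 11, so φ is a bijection on edges as well as vertices. Hence G1 ≅ G2.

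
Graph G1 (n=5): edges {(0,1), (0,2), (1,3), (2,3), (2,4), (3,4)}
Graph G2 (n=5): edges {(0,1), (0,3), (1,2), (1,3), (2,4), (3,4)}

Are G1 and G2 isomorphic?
Yes, isomorphic

The graphs are isomorphic.
One valid mapping φ: V(G1) → V(G2): 0→2, 1→4, 2→1, 3→3, 4→0

Verify φ preserves adjacency — for each edge of G1, its image is an edge of G2:
  (0,1) → (φ(0),φ(1)) = (2,4) ∈ E(G2) ✓
  (0,2) → (φ(0),φ(2)) = (1,2) ∈ E(G2) ✓
  (1,3) → (φ(1),φ(3)) = (3,4) ∈ E(G2) ✓
  (2,3) → (φ(2),φ(3)) = (1,3) ∈ E(G2) ✓
  (2,4) → (φ(2),φ(4)) = (0,1) ∈ E(G2) ✓
  (3,4) → (φ(3),φ(4)) = (0,3) ∈ E(G2) ✓
All 6 edges of G1 map to edges of G2, and |E(G1)| = |E(G2)| = 6, so φ is a bijection on edges as well as vertices. Hence G1 ≅ G2.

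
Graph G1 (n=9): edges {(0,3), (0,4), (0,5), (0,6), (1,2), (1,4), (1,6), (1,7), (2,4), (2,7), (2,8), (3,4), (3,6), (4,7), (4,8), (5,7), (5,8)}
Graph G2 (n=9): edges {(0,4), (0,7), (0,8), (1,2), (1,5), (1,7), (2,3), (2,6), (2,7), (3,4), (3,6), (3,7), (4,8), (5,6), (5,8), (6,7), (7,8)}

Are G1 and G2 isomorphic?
Yes, isomorphic

The graphs are isomorphic.
One valid mapping φ: V(G1) → V(G2): 0→8, 1→3, 2→2, 3→0, 4→7, 5→5, 6→4, 7→6, 8→1

Verify φ preserves adjacency — for each edge of G1, its image is an edge of G2:
  (0,3) → (φ(0),φ(3)) = (0,8) ∈ E(G2) ✓
  (0,4) → (φ(0),φ(4)) = (7,8) ∈ E(G2) ✓
  (0,5) → (φ(0),φ(5)) = (5,8) ∈ E(G2) ✓
  (0,6) → (φ(0),φ(6)) = (4,8) ∈ E(G2) ✓
  (1,2) → (φ(1),φ(2)) = (2,3) ∈ E(G2) ✓
  (1,4) → (φ(1),φ(4)) = (3,7) ∈ E(G2) ✓
  (1,6) → (φ(1),φ(6)) = (3,4) ∈ E(G2) ✓
  (1,7) → (φ(1),φ(7)) = (3,6) ∈ E(G2) ✓
  (2,4) → (φ(2),φ(4)) = (2,7) ∈ E(G2) ✓
  (2,7) → (φ(2),φ(7)) = (2,6) ∈ E(G2) ✓
  (2,8) → (φ(2),φ(8)) = (1,2) ∈ E(G2) ✓
  (3,4) → (φ(3),φ(4)) = (0,7) ∈ E(G2) ✓
  (3,6) → (φ(3),φ(6)) = (0,4) ∈ E(G2) ✓
  (4,7) → (φ(4),φ(7)) = (6,7) ∈ E(G2) ✓
  (4,8) → (φ(4),φ(8)) = (1,7) ∈ E(G2) ✓
  (5,7) → (φ(5),φ(7)) = (5,6) ∈ E(G2) ✓
  (5,8) → (φ(5),φ(8)) = (1,5) ∈ E(G2) ✓
All 17 edges of G1 map to edges of G2, and |E(G1)| = |E(G2)| = 17, so φ is a bijection on edges as well as vertices. Hence G1 ≅ G2.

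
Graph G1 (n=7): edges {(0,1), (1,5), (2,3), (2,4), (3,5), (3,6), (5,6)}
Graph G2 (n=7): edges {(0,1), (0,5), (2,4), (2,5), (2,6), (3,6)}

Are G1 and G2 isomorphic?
No, not isomorphic

The graphs are NOT isomorphic.

Degrees in G1: deg(0)=1, deg(1)=2, deg(2)=2, deg(3)=3, deg(4)=1, deg(5)=3, deg(6)=2.
Sorted degree sequence of G1: [3, 3, 2, 2, 2, 1, 1].
Degrees in G2: deg(0)=2, deg(1)=1, deg(2)=3, deg(3)=1, deg(4)=1, deg(5)=2, deg(6)=2.
Sorted degree sequence of G2: [3, 2, 2, 2, 1, 1, 1].
The (sorted) degree sequence is an isomorphism invariant, so since G1 and G2 have different degree sequences they cannot be isomorphic.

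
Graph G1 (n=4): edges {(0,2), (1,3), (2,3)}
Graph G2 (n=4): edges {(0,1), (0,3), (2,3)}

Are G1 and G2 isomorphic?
Yes, isomorphic

The graphs are isomorphic.
One valid mapping φ: V(G1) → V(G2): 0→1, 1→2, 2→0, 3→3

Verify φ preserves adjacency — for each edge of G1, its image is an edge of G2:
  (0,2) → (φ(0),φ(2)) = (0,1) ∈ E(G2) ✓
  (1,3) → (φ(1),φ(3)) = (2,3) ∈ E(G2) ✓
  (2,3) → (φ(2),φ(3)) = (0,3) ∈ E(G2) ✓
All 3 edges of G1 map to edges of G2, and |E(G1)| = |E(G2)| = 3, so φ is a bijection on edges as well as vertices. Hence G1 ≅ G2.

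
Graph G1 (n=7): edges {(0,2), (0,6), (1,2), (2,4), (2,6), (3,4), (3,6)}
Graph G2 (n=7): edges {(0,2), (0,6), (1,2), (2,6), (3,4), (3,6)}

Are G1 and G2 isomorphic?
No, not isomorphic

The graphs are NOT isomorphic.

Counting edges: G1 has 7 edge(s); G2 has 6 edge(s).
Edge count is an isomorphism invariant (a bijection on vertices induces a bijection on edges), so differing edge counts rule out isomorphism.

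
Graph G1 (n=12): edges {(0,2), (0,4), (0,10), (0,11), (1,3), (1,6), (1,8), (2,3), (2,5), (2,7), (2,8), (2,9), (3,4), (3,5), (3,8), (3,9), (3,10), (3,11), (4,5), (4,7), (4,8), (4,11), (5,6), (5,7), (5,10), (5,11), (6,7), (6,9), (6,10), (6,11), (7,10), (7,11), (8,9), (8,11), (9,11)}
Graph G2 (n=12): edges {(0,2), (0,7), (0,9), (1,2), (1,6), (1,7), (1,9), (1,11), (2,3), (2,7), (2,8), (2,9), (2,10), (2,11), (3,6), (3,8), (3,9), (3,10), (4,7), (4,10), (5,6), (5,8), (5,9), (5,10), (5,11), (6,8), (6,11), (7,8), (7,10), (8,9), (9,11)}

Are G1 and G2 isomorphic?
No, not isomorphic

The graphs are NOT isomorphic.

Degrees in G1: deg(0)=4, deg(1)=3, deg(2)=6, deg(3)=8, deg(4)=6, deg(5)=7, deg(6)=6, deg(7)=6, deg(8)=6, deg(9)=5, deg(10)=5, deg(11)=8.
Sorted degree sequence of G1: [8, 8, 7, 6, 6, 6, 6, 6, 5, 5, 4, 3].
Degrees in G2: deg(0)=3, deg(1)=5, deg(2)=8, deg(3)=5, deg(4)=2, deg(5)=5, deg(6)=5, deg(7)=6, deg(8)=6, deg(9)=7, deg(10)=5, deg(11)=5.
Sorted degree sequence of G2: [8, 7, 6, 6, 5, 5, 5, 5, 5, 5, 3, 2].
The (sorted) degree sequence is an isomorphism invariant, so since G1 and G2 have different degree sequences they cannot be isomorphic.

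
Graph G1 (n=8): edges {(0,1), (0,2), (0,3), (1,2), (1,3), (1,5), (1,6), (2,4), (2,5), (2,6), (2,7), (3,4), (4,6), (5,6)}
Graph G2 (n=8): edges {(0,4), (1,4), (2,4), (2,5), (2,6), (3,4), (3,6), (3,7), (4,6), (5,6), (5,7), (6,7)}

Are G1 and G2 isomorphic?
No, not isomorphic

The graphs are NOT isomorphic.

Degrees in G1: deg(0)=3, deg(1)=5, deg(2)=6, deg(3)=3, deg(4)=3, deg(5)=3, deg(6)=4, deg(7)=1.
Sorted degree sequence of G1: [6, 5, 4, 3, 3, 3, 3, 1].
Degrees in G2: deg(0)=1, deg(1)=1, deg(2)=3, deg(3)=3, deg(4)=5, deg(5)=3, deg(6)=5, deg(7)=3.
Sorted degree sequence of G2: [5, 5, 3, 3, 3, 3, 1, 1].
The (sorted) degree sequence is an isomorphism invariant, so since G1 and G2 have different degree sequences they cannot be isomorphic.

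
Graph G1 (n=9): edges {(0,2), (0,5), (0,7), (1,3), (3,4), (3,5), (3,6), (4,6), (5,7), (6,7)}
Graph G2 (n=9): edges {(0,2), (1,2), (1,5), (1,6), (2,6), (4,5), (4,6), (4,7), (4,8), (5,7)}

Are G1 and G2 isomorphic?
Yes, isomorphic

The graphs are isomorphic.
One valid mapping φ: V(G1) → V(G2): 0→2, 1→8, 2→0, 3→4, 4→7, 5→6, 6→5, 7→1, 8→3

Verify φ preserves adjacency — for each edge of G1, its image is an edge of G2:
  (0,2) → (φ(0),φ(2)) = (0,2) ∈ E(G2) ✓
  (0,5) → (φ(0),φ(5)) = (2,6) ∈ E(G2) ✓
  (0,7) → (φ(0),φ(7)) = (1,2) ∈ E(G2) ✓
  (1,3) → (φ(1),φ(3)) = (4,8) ∈ E(G2) ✓
  (3,4) → (φ(3),φ(4)) = (4,7) ∈ E(G2) ✓
  (3,5) → (φ(3),φ(5)) = (4,6) ∈ E(G2) ✓
  (3,6) → (φ(3),φ(6)) = (4,5) ∈ E(G2) ✓
  (4,6) → (φ(4),φ(6)) = (5,7) ∈ E(G2) ✓
  (5,7) → (φ(5),φ(7)) = (1,6) ∈ E(G2) ✓
  (6,7) → (φ(6),φ(7)) = (1,5) ∈ E(G2) ✓
All 10 edges of G1 map to edges of G2, and |E(G1)| = |E(G2)| = 10, so φ is a bijection on edges as well as vertices. Hence G1 ≅ G2.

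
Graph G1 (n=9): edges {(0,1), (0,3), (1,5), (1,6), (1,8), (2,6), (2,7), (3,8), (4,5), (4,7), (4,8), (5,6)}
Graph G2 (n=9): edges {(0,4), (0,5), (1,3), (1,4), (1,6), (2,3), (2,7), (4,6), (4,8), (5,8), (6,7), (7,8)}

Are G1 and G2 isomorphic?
Yes, isomorphic

The graphs are isomorphic.
One valid mapping φ: V(G1) → V(G2): 0→0, 1→4, 2→3, 3→5, 4→7, 5→6, 6→1, 7→2, 8→8

Verify φ preserves adjacency — for each edge of G1, its image is an edge of G2:
  (0,1) → (φ(0),φ(1)) = (0,4) ∈ E(G2) ✓
  (0,3) → (φ(0),φ(3)) = (0,5) ∈ E(G2) ✓
  (1,5) → (φ(1),φ(5)) = (4,6) ∈ E(G2) ✓
  (1,6) → (φ(1),φ(6)) = (1,4) ∈ E(G2) ✓
  (1,8) → (φ(1),φ(8)) = (4,8) ∈ E(G2) ✓
  (2,6) → (φ(2),φ(6)) = (1,3) ∈ E(G2) ✓
  (2,7) → (φ(2),φ(7)) = (2,3) ∈ E(G2) ✓
  (3,8) → (φ(3),φ(8)) = (5,8) ∈ E(G2) ✓
  (4,5) → (φ(4),φ(5)) = (6,7) ∈ E(G2) ✓
  (4,7) → (φ(4),φ(7)) = (2,7) ∈ E(G2) ✓
  (4,8) → (φ(4),φ(8)) = (7,8) ∈ E(G2) ✓
  (5,6) → (φ(5),φ(6)) = (1,6) ∈ E(G2) ✓
All 12 edges of G1 map to edges of G2, and |E(G1)| = |E(G2)| = 12, so φ is a bijection on edges as well as vertices. Hence G1 ≅ G2.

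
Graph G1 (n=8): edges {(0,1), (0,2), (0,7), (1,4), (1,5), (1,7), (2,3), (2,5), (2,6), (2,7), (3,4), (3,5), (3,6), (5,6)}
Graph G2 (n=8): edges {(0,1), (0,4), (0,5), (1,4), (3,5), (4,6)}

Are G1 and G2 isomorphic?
No, not isomorphic

The graphs are NOT isomorphic.

Connected components of G1: 1 component(s) with vertex sets [[0, 1, 2, 3, 4, 5, 6, 7]], sizes [8].
Connected components of G2: 3 component(s) with vertex sets [[2], [7], [0, 1, 3, 4, 5, 6]], sizes [1, 1, 6].
The number of connected components (and the multiset of component sizes) is an isomorphism invariant — an isomorphism maps each component of G1 bijectively onto a component of G2. Since G1 has 1 component(s) and G2 has 3, they cannot be isomorphic.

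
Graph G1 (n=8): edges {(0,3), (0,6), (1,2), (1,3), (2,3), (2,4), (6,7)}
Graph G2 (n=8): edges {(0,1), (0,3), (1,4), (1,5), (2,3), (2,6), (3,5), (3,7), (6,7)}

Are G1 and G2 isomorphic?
No, not isomorphic

The graphs are NOT isomorphic.

Degrees in G1: deg(0)=2, deg(1)=2, deg(2)=3, deg(3)=3, deg(4)=1, deg(5)=0, deg(6)=2, deg(7)=1.
Sorted degree sequence of G1: [3, 3, 2, 2, 2, 1, 1, 0].
Degrees in G2: deg(0)=2, deg(1)=3, deg(2)=2, deg(3)=4, deg(4)=1, deg(5)=2, deg(6)=2, deg(7)=2.
Sorted degree sequence of G2: [4, 3, 2, 2, 2, 2, 2, 1].
The (sorted) degree sequence is an isomorphism invariant, so since G1 and G2 have different degree sequences they cannot be isomorphic.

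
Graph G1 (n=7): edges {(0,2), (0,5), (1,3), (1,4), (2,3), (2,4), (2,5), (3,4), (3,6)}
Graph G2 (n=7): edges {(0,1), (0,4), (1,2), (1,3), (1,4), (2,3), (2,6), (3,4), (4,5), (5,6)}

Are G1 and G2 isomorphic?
No, not isomorphic

The graphs are NOT isomorphic.

Degrees in G1: deg(0)=2, deg(1)=2, deg(2)=4, deg(3)=4, deg(4)=3, deg(5)=2, deg(6)=1.
Sorted degree sequence of G1: [4, 4, 3, 2, 2, 2, 1].
Degrees in G2: deg(0)=2, deg(1)=4, deg(2)=3, deg(3)=3, deg(4)=4, deg(5)=2, deg(6)=2.
Sorted degree sequence of G2: [4, 4, 3, 3, 2, 2, 2].
The (sorted) degree sequence is an isomorphism invariant, so since G1 and G2 have different degree sequences they cannot be isomorphic.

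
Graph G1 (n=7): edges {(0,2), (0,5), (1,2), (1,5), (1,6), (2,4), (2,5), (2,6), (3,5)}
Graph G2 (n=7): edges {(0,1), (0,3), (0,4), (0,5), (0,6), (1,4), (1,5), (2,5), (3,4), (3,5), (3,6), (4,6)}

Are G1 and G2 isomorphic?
No, not isomorphic

The graphs are NOT isomorphic.

Degrees in G1: deg(0)=2, deg(1)=3, deg(2)=5, deg(3)=1, deg(4)=1, deg(5)=4, deg(6)=2.
Sorted degree sequence of G1: [5, 4, 3, 2, 2, 1, 1].
Degrees in G2: deg(0)=5, deg(1)=3, deg(2)=1, deg(3)=4, deg(4)=4, deg(5)=4, deg(6)=3.
Sorted degree sequence of G2: [5, 4, 4, 4, 3, 3, 1].
The (sorted) degree sequence is an isomorphism invariant, so since G1 and G2 have different degree sequences they cannot be isomorphic.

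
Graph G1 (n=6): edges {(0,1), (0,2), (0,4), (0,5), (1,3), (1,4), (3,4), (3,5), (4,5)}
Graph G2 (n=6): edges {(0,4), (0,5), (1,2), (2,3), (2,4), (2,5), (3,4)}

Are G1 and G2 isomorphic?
No, not isomorphic

The graphs are NOT isomorphic.

Counting triangles (3-cliques): G1 has 4, G2 has 1.
Triangle count is an isomorphism invariant, so differing triangle counts rule out isomorphism.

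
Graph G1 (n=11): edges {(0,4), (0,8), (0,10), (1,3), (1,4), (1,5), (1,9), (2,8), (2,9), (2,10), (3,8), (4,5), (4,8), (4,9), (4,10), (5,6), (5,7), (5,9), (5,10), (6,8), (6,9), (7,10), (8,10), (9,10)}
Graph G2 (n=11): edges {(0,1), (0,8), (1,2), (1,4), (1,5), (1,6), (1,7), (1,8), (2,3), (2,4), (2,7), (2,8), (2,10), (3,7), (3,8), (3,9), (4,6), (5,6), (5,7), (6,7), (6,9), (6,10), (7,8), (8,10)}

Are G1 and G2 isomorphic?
Yes, isomorphic

The graphs are isomorphic.
One valid mapping φ: V(G1) → V(G2): 0→5, 1→3, 2→4, 3→9, 4→7, 5→8, 6→10, 7→0, 8→6, 9→2, 10→1

Verify φ preserves adjacency — for each edge of G1, its image is an edge of G2:
  (0,4) → (φ(0),φ(4)) = (5,7) ∈ E(G2) ✓
  (0,8) → (φ(0),φ(8)) = (5,6) ∈ E(G2) ✓
  (0,10) → (φ(0),φ(10)) = (1,5) ∈ E(G2) ✓
  (1,3) → (φ(1),φ(3)) = (3,9) ∈ E(G2) ✓
  (1,4) → (φ(1),φ(4)) = (3,7) ∈ E(G2) ✓
  (1,5) → (φ(1),φ(5)) = (3,8) ∈ E(G2) ✓
  (1,9) → (φ(1),φ(9)) = (2,3) ∈ E(G2) ✓
  (2,8) → (φ(2),φ(8)) = (4,6) ∈ E(G2) ✓
  (2,9) → (φ(2),φ(9)) = (2,4) ∈ E(G2) ✓
  (2,10) → (φ(2),φ(10)) = (1,4) ∈ E(G2) ✓
  (3,8) → (φ(3),φ(8)) = (6,9) ∈ E(G2) ✓
  (4,5) → (φ(4),φ(5)) = (7,8) ∈ E(G2) ✓
  (4,8) → (φ(4),φ(8)) = (6,7) ∈ E(G2) ✓
  (4,9) → (φ(4),φ(9)) = (2,7) ∈ E(G2) ✓
  (4,10) → (φ(4),φ(10)) = (1,7) ∈ E(G2) ✓
  (5,6) → (φ(5),φ(6)) = (8,10) ∈ E(G2) ✓
  (5,7) → (φ(5),φ(7)) = (0,8) ∈ E(G2) ✓
  (5,9) → (φ(5),φ(9)) = (2,8) ∈ E(G2) ✓
  (5,10) → (φ(5),φ(10)) = (1,8) ∈ E(G2) ✓
  (6,8) → (φ(6),φ(8)) = (6,10) ∈ E(G2) ✓
  (6,9) → (φ(6),φ(9)) = (2,10) ∈ E(G2) ✓
  (7,10) → (φ(7),φ(10)) = (0,1) ∈ E(G2) ✓
  (8,10) → (φ(8),φ(10)) = (1,6) ∈ E(G2) ✓
  (9,10) → (φ(9),φ(10)) = (1,2) ∈ E(G2) ✓
All 24 edges of G1 map to edges of G2, and |E(G1)| = |E(G2)| = 24, so φ is a bijection on edges as well as vertices. Hence G1 ≅ G2.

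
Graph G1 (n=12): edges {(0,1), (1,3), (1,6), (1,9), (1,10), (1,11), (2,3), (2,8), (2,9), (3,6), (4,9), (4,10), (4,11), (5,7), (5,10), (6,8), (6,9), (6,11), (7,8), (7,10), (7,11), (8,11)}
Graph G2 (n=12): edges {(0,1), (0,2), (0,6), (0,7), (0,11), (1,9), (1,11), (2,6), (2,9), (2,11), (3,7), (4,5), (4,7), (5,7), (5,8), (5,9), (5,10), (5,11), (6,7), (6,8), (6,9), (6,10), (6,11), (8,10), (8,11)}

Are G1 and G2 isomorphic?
No, not isomorphic

The graphs are NOT isomorphic.

Degrees in G1: deg(0)=1, deg(1)=6, deg(2)=3, deg(3)=3, deg(4)=3, deg(5)=2, deg(6)=5, deg(7)=4, deg(8)=4, deg(9)=4, deg(10)=4, deg(11)=5.
Sorted degree sequence of G1: [6, 5, 5, 4, 4, 4, 4, 3, 3, 3, 2, 1].
Degrees in G2: deg(0)=5, deg(1)=3, deg(2)=4, deg(3)=1, deg(4)=2, deg(5)=6, deg(6)=7, deg(7)=5, deg(8)=4, deg(9)=4, deg(10)=3, deg(11)=6.
Sorted degree sequence of G2: [7, 6, 6, 5, 5, 4, 4, 4, 3, 3, 2, 1].
The (sorted) degree sequence is an isomorphism invariant, so since G1 and G2 have different degree sequences they cannot be isomorphic.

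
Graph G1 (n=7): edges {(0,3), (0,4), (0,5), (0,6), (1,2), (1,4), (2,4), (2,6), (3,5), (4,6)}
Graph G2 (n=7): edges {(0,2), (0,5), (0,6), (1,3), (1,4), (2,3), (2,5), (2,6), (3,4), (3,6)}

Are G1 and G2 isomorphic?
Yes, isomorphic

The graphs are isomorphic.
One valid mapping φ: V(G1) → V(G2): 0→3, 1→5, 2→0, 3→4, 4→2, 5→1, 6→6

Verify φ preserves adjacency — for each edge of G1, its image is an edge of G2:
  (0,3) → (φ(0),φ(3)) = (3,4) ∈ E(G2) ✓
  (0,4) → (φ(0),φ(4)) = (2,3) ∈ E(G2) ✓
  (0,5) → (φ(0),φ(5)) = (1,3) ∈ E(G2) ✓
  (0,6) → (φ(0),φ(6)) = (3,6) ∈ E(G2) ✓
  (1,2) → (φ(1),φ(2)) = (0,5) ∈ E(G2) ✓
  (1,4) → (φ(1),φ(4)) = (2,5) ∈ E(G2) ✓
  (2,4) → (φ(2),φ(4)) = (0,2) ∈ E(G2) ✓
  (2,6) → (φ(2),φ(6)) = (0,6) ∈ E(G2) ✓
  (3,5) → (φ(3),φ(5)) = (1,4) ∈ E(G2) ✓
  (4,6) → (φ(4),φ(6)) = (2,6) ∈ E(G2) ✓
All 10 edges of G1 map to edges of G2, and |E(G1)| = |E(G2)| = 10, so φ is a bijection on edges as well as vertices. Hence G1 ≅ G2.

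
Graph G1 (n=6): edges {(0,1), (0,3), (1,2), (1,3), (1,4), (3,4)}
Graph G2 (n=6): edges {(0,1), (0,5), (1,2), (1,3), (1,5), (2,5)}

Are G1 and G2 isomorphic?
Yes, isomorphic

The graphs are isomorphic.
One valid mapping φ: V(G1) → V(G2): 0→0, 1→1, 2→3, 3→5, 4→2, 5→4

Verify φ preserves adjacency — for each edge of G1, its image is an edge of G2:
  (0,1) → (φ(0),φ(1)) = (0,1) ∈ E(G2) ✓
  (0,3) → (φ(0),φ(3)) = (0,5) ∈ E(G2) ✓
  (1,2) → (φ(1),φ(2)) = (1,3) ∈ E(G2) ✓
  (1,3) → (φ(1),φ(3)) = (1,5) ∈ E(G2) ✓
  (1,4) → (φ(1),φ(4)) = (1,2) ∈ E(G2) ✓
  (3,4) → (φ(3),φ(4)) = (2,5) ∈ E(G2) ✓
All 6 edges of G1 map to edges of G2, and |E(G1)| = |E(G2)| = 6, so φ is a bijection on edges as well as vertices. Hence G1 ≅ G2.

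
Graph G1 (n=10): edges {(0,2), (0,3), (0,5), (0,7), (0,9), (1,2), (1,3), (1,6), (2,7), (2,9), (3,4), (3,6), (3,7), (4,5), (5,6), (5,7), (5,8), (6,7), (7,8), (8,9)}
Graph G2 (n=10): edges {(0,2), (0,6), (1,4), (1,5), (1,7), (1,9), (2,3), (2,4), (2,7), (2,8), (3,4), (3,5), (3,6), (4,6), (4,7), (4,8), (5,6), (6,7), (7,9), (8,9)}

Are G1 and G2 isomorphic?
Yes, isomorphic

The graphs are isomorphic.
One valid mapping φ: V(G1) → V(G2): 0→7, 1→5, 2→1, 3→6, 4→0, 5→2, 6→3, 7→4, 8→8, 9→9

Verify φ preserves adjacency — for each edge of G1, its image is an edge of G2:
  (0,2) → (φ(0),φ(2)) = (1,7) ∈ E(G2) ✓
  (0,3) → (φ(0),φ(3)) = (6,7) ∈ E(G2) ✓
  (0,5) → (φ(0),φ(5)) = (2,7) ∈ E(G2) ✓
  (0,7) → (φ(0),φ(7)) = (4,7) ∈ E(G2) ✓
  (0,9) → (φ(0),φ(9)) = (7,9) ∈ E(G2) ✓
  (1,2) → (φ(1),φ(2)) = (1,5) ∈ E(G2) ✓
  (1,3) → (φ(1),φ(3)) = (5,6) ∈ E(G2) ✓
  (1,6) → (φ(1),φ(6)) = (3,5) ∈ E(G2) ✓
  (2,7) → (φ(2),φ(7)) = (1,4) ∈ E(G2) ✓
  (2,9) → (φ(2),φ(9)) = (1,9) ∈ E(G2) ✓
  (3,4) → (φ(3),φ(4)) = (0,6) ∈ E(G2) ✓
  (3,6) → (φ(3),φ(6)) = (3,6) ∈ E(G2) ✓
  (3,7) → (φ(3),φ(7)) = (4,6) ∈ E(G2) ✓
  (4,5) → (φ(4),φ(5)) = (0,2) ∈ E(G2) ✓
  (5,6) → (φ(5),φ(6)) = (2,3) ∈ E(G2) ✓
  (5,7) → (φ(5),φ(7)) = (2,4) ∈ E(G2) ✓
  (5,8) → (φ(5),φ(8)) = (2,8) ∈ E(G2) ✓
  (6,7) → (φ(6),φ(7)) = (3,4) ∈ E(G2) ✓
  (7,8) → (φ(7),φ(8)) = (4,8) ∈ E(G2) ✓
  (8,9) → (φ(8),φ(9)) = (8,9) ∈ E(G2) ✓
All 20 edges of G1 map to edges of G2, and |E(G1)| = |E(G2)| = 20, so φ is a bijection on edges as well as vertices. Hence G1 ≅ G2.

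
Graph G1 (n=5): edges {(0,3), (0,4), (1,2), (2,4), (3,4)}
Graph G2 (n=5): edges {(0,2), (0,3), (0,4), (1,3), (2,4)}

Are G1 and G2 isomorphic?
Yes, isomorphic

The graphs are isomorphic.
One valid mapping φ: V(G1) → V(G2): 0→2, 1→1, 2→3, 3→4, 4→0

Verify φ preserves adjacency — for each edge of G1, its image is an edge of G2:
  (0,3) → (φ(0),φ(3)) = (2,4) ∈ E(G2) ✓
  (0,4) → (φ(0),φ(4)) = (0,2) ∈ E(G2) ✓
  (1,2) → (φ(1),φ(2)) = (1,3) ∈ E(G2) ✓
  (2,4) → (φ(2),φ(4)) = (0,3) ∈ E(G2) ✓
  (3,4) → (φ(3),φ(4)) = (0,4) ∈ E(G2) ✓
All 5 edges of G1 map to edges of G2, and |E(G1)| = |E(G2)| = 5, so φ is a bijection on edges as well as vertices. Hence G1 ≅ G2.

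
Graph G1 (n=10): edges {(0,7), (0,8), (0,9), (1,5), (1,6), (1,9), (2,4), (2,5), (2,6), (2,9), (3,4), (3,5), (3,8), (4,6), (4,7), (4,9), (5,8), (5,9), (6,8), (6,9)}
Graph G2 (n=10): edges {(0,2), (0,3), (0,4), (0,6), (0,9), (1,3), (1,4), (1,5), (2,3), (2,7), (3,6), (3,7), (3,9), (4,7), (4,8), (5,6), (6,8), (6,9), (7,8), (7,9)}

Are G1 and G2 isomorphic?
Yes, isomorphic

The graphs are isomorphic.
One valid mapping φ: V(G1) → V(G2): 0→1, 1→2, 2→9, 3→8, 4→6, 5→7, 6→0, 7→5, 8→4, 9→3

Verify φ preserves adjacency — for each edge of G1, its image is an edge of G2:
  (0,7) → (φ(0),φ(7)) = (1,5) ∈ E(G2) ✓
  (0,8) → (φ(0),φ(8)) = (1,4) ∈ E(G2) ✓
  (0,9) → (φ(0),φ(9)) = (1,3) ∈ E(G2) ✓
  (1,5) → (φ(1),φ(5)) = (2,7) ∈ E(G2) ✓
  (1,6) → (φ(1),φ(6)) = (0,2) ∈ E(G2) ✓
  (1,9) → (φ(1),φ(9)) = (2,3) ∈ E(G2) ✓
  (2,4) → (φ(2),φ(4)) = (6,9) ∈ E(G2) ✓
  (2,5) → (φ(2),φ(5)) = (7,9) ∈ E(G2) ✓
  (2,6) → (φ(2),φ(6)) = (0,9) ∈ E(G2) ✓
  (2,9) → (φ(2),φ(9)) = (3,9) ∈ E(G2) ✓
  (3,4) → (φ(3),φ(4)) = (6,8) ∈ E(G2) ✓
  (3,5) → (φ(3),φ(5)) = (7,8) ∈ E(G2) ✓
  (3,8) → (φ(3),φ(8)) = (4,8) ∈ E(G2) ✓
  (4,6) → (φ(4),φ(6)) = (0,6) ∈ E(G2) ✓
  (4,7) → (φ(4),φ(7)) = (5,6) ∈ E(G2) ✓
  (4,9) → (φ(4),φ(9)) = (3,6) ∈ E(G2) ✓
  (5,8) → (φ(5),φ(8)) = (4,7) ∈ E(G2) ✓
  (5,9) → (φ(5),φ(9)) = (3,7) ∈ E(G2) ✓
  (6,8) → (φ(6),φ(8)) = (0,4) ∈ E(G2) ✓
  (6,9) → (φ(6),φ(9)) = (0,3) ∈ E(G2) ✓
All 20 edges of G1 map to edges of G2, and |E(G1)| = |E(G2)| = 20, so φ is a bijection on edges as well as vertices. Hence G1 ≅ G2.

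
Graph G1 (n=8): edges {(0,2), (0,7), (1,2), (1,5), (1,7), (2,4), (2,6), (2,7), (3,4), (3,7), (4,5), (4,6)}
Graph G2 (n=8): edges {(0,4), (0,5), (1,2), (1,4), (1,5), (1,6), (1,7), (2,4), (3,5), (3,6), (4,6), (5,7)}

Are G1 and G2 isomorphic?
Yes, isomorphic

The graphs are isomorphic.
One valid mapping φ: V(G1) → V(G2): 0→2, 1→6, 2→1, 3→0, 4→5, 5→3, 6→7, 7→4

Verify φ preserves adjacency — for each edge of G1, its image is an edge of G2:
  (0,2) → (φ(0),φ(2)) = (1,2) ∈ E(G2) ✓
  (0,7) → (φ(0),φ(7)) = (2,4) ∈ E(G2) ✓
  (1,2) → (φ(1),φ(2)) = (1,6) ∈ E(G2) ✓
  (1,5) → (φ(1),φ(5)) = (3,6) ∈ E(G2) ✓
  (1,7) → (φ(1),φ(7)) = (4,6) ∈ E(G2) ✓
  (2,4) → (φ(2),φ(4)) = (1,5) ∈ E(G2) ✓
  (2,6) → (φ(2),φ(6)) = (1,7) ∈ E(G2) ✓
  (2,7) → (φ(2),φ(7)) = (1,4) ∈ E(G2) ✓
  (3,4) → (φ(3),φ(4)) = (0,5) ∈ E(G2) ✓
  (3,7) → (φ(3),φ(7)) = (0,4) ∈ E(G2) ✓
  (4,5) → (φ(4),φ(5)) = (3,5) ∈ E(G2) ✓
  (4,6) → (φ(4),φ(6)) = (5,7) ∈ E(G2) ✓
All 12 edges of G1 map to edges of G2, and |E(G1)| = |E(G2)| = 12, so φ is a bijection on edges as well as vertices. Hence G1 ≅ G2.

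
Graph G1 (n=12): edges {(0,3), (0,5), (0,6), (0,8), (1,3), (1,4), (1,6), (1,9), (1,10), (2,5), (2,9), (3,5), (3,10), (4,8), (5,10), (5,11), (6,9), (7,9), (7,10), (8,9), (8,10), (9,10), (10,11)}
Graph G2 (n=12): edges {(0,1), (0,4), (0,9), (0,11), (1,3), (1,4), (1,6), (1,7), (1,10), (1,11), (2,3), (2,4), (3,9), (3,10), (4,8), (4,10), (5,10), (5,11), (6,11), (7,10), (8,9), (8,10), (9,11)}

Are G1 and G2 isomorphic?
Yes, isomorphic

The graphs are isomorphic.
One valid mapping φ: V(G1) → V(G2): 0→9, 1→4, 2→5, 3→0, 4→2, 5→11, 6→8, 7→7, 8→3, 9→10, 10→1, 11→6

Verify φ preserves adjacency — for each edge of G1, its image is an edge of G2:
  (0,3) → (φ(0),φ(3)) = (0,9) ∈ E(G2) ✓
  (0,5) → (φ(0),φ(5)) = (9,11) ∈ E(G2) ✓
  (0,6) → (φ(0),φ(6)) = (8,9) ∈ E(G2) ✓
  (0,8) → (φ(0),φ(8)) = (3,9) ∈ E(G2) ✓
  (1,3) → (φ(1),φ(3)) = (0,4) ∈ E(G2) ✓
  (1,4) → (φ(1),φ(4)) = (2,4) ∈ E(G2) ✓
  (1,6) → (φ(1),φ(6)) = (4,8) ∈ E(G2) ✓
  (1,9) → (φ(1),φ(9)) = (4,10) ∈ E(G2) ✓
  (1,10) → (φ(1),φ(10)) = (1,4) ∈ E(G2) ✓
  (2,5) → (φ(2),φ(5)) = (5,11) ∈ E(G2) ✓
  (2,9) → (φ(2),φ(9)) = (5,10) ∈ E(G2) ✓
  (3,5) → (φ(3),φ(5)) = (0,11) ∈ E(G2) ✓
  (3,10) → (φ(3),φ(10)) = (0,1) ∈ E(G2) ✓
  (4,8) → (φ(4),φ(8)) = (2,3) ∈ E(G2) ✓
  (5,10) → (φ(5),φ(10)) = (1,11) ∈ E(G2) ✓
  (5,11) → (φ(5),φ(11)) = (6,11) ∈ E(G2) ✓
  (6,9) → (φ(6),φ(9)) = (8,10) ∈ E(G2) ✓
  (7,9) → (φ(7),φ(9)) = (7,10) ∈ E(G2) ✓
  (7,10) → (φ(7),φ(10)) = (1,7) ∈ E(G2) ✓
  (8,9) → (φ(8),φ(9)) = (3,10) ∈ E(G2) ✓
  (8,10) → (φ(8),φ(10)) = (1,3) ∈ E(G2) ✓
  (9,10) → (φ(9),φ(10)) = (1,10) ∈ E(G2) ✓
  (10,11) → (φ(10),φ(11)) = (1,6) ∈ E(G2) ✓
All 23 edges of G1 map to edges of G2, and |E(G1)| = |E(G2)| = 23, so φ is a bijection on edges as well as vertices. Hence G1 ≅ G2.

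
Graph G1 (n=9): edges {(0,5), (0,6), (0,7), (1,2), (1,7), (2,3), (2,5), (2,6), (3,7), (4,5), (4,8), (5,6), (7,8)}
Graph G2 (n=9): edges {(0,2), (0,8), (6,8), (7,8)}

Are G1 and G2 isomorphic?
No, not isomorphic

The graphs are NOT isomorphic.

Connected components of G1: 1 component(s) with vertex sets [[0, 1, 2, 3, 4, 5, 6, 7, 8]], sizes [9].
Connected components of G2: 5 component(s) with vertex sets [[1], [3], [4], [5], [0, 2, 6, 7, 8]], sizes [1, 1, 1, 1, 5].
The number of connected components (and the multiset of component sizes) is an isomorphism invariant — an isomorphism maps each component of G1 bijectively onto a component of G2. Since G1 has 1 component(s) and G2 has 5, they cannot be isomorphic.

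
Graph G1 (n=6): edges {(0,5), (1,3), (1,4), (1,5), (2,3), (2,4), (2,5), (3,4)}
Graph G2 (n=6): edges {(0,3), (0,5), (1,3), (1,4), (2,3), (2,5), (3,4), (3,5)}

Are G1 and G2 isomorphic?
No, not isomorphic

The graphs are NOT isomorphic.

Degrees in G1: deg(0)=1, deg(1)=3, deg(2)=3, deg(3)=3, deg(4)=3, deg(5)=3.
Sorted degree sequence of G1: [3, 3, 3, 3, 3, 1].
Degrees in G2: deg(0)=2, deg(1)=2, deg(2)=2, deg(3)=5, deg(4)=2, deg(5)=3.
Sorted degree sequence of G2: [5, 3, 2, 2, 2, 2].
The (sorted) degree sequence is an isomorphism invariant, so since G1 and G2 have different degree sequences they cannot be isomorphic.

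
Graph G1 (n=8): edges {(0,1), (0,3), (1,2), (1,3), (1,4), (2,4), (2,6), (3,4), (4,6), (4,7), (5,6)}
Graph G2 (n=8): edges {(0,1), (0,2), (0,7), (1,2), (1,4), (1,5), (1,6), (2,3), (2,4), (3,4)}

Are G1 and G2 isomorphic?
No, not isomorphic

The graphs are NOT isomorphic.

Degrees in G1: deg(0)=2, deg(1)=4, deg(2)=3, deg(3)=3, deg(4)=5, deg(5)=1, deg(6)=3, deg(7)=1.
Sorted degree sequence of G1: [5, 4, 3, 3, 3, 2, 1, 1].
Degrees in G2: deg(0)=3, deg(1)=5, deg(2)=4, deg(3)=2, deg(4)=3, deg(5)=1, deg(6)=1, deg(7)=1.
Sorted degree sequence of G2: [5, 4, 3, 3, 2, 1, 1, 1].
The (sorted) degree sequence is an isomorphism invariant, so since G1 and G2 have different degree sequences they cannot be isomorphic.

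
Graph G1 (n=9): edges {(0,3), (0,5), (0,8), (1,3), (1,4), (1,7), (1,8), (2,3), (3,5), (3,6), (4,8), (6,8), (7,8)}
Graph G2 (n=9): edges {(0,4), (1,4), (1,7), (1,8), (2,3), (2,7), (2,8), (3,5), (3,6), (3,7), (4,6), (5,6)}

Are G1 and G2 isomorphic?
No, not isomorphic

The graphs are NOT isomorphic.

Degrees in G1: deg(0)=3, deg(1)=4, deg(2)=1, deg(3)=5, deg(4)=2, deg(5)=2, deg(6)=2, deg(7)=2, deg(8)=5.
Sorted degree sequence of G1: [5, 5, 4, 3, 2, 2, 2, 2, 1].
Degrees in G2: deg(0)=1, deg(1)=3, deg(2)=3, deg(3)=4, deg(4)=3, deg(5)=2, deg(6)=3, deg(7)=3, deg(8)=2.
Sorted degree sequence of G2: [4, 3, 3, 3, 3, 3, 2, 2, 1].
The (sorted) degree sequence is an isomorphism invariant, so since G1 and G2 have different degree sequences they cannot be isomorphic.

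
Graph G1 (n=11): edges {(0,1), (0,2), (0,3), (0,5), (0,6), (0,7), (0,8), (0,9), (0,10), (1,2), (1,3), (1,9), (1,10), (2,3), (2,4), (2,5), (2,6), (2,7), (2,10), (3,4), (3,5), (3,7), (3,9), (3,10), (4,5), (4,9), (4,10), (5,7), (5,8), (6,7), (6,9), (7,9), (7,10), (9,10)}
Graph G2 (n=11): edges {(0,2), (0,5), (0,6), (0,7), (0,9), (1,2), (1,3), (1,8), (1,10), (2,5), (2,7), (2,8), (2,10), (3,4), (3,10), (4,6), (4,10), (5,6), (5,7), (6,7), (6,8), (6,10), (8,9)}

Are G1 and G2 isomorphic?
No, not isomorphic

The graphs are NOT isomorphic.

Degrees in G1: deg(0)=9, deg(1)=5, deg(2)=8, deg(3)=8, deg(4)=5, deg(5)=6, deg(6)=4, deg(7)=7, deg(8)=2, deg(9)=7, deg(10)=7.
Sorted degree sequence of G1: [9, 8, 8, 7, 7, 7, 6, 5, 5, 4, 2].
Degrees in G2: deg(0)=5, deg(1)=4, deg(2)=6, deg(3)=3, deg(4)=3, deg(5)=4, deg(6)=6, deg(7)=4, deg(8)=4, deg(9)=2, deg(10)=5.
Sorted degree sequence of G2: [6, 6, 5, 5, 4, 4, 4, 4, 3, 3, 2].
The (sorted) degree sequence is an isomorphism invariant, so since G1 and G2 have different degree sequences they cannot be isomorphic.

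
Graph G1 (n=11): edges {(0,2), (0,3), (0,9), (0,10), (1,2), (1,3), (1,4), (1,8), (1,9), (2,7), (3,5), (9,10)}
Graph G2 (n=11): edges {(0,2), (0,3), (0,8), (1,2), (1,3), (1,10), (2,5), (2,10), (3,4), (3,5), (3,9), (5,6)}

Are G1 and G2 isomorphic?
Yes, isomorphic

The graphs are isomorphic.
One valid mapping φ: V(G1) → V(G2): 0→2, 1→3, 2→0, 3→5, 4→4, 5→6, 6→7, 7→8, 8→9, 9→1, 10→10

Verify φ preserves adjacency — for each edge of G1, its image is an edge of G2:
  (0,2) → (φ(0),φ(2)) = (0,2) ∈ E(G2) ✓
  (0,3) → (φ(0),φ(3)) = (2,5) ∈ E(G2) ✓
  (0,9) → (φ(0),φ(9)) = (1,2) ∈ E(G2) ✓
  (0,10) → (φ(0),φ(10)) = (2,10) ∈ E(G2) ✓
  (1,2) → (φ(1),φ(2)) = (0,3) ∈ E(G2) ✓
  (1,3) → (φ(1),φ(3)) = (3,5) ∈ E(G2) ✓
  (1,4) → (φ(1),φ(4)) = (3,4) ∈ E(G2) ✓
  (1,8) → (φ(1),φ(8)) = (3,9) ∈ E(G2) ✓
  (1,9) → (φ(1),φ(9)) = (1,3) ∈ E(G2) ✓
  (2,7) → (φ(2),φ(7)) = (0,8) ∈ E(G2) ✓
  (3,5) → (φ(3),φ(5)) = (5,6) ∈ E(G2) ✓
  (9,10) → (φ(9),φ(10)) = (1,10) ∈ E(G2) ✓
All 12 edges of G1 map to edges of G2, and |E(G1)| = |E(G2)| = 12, so φ is a bijection on edges as well as vertices. Hence G1 ≅ G2.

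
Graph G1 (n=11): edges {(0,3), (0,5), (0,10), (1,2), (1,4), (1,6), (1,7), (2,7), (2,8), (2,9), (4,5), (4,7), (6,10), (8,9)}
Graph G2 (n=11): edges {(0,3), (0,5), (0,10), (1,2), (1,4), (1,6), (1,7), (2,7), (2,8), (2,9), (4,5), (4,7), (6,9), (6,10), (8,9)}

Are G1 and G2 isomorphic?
No, not isomorphic

The graphs are NOT isomorphic.

Counting edges: G1 has 14 edge(s); G2 has 15 edge(s).
Edge count is an isomorphism invariant (a bijection on vertices induces a bijection on edges), so differing edge counts rule out isomorphism.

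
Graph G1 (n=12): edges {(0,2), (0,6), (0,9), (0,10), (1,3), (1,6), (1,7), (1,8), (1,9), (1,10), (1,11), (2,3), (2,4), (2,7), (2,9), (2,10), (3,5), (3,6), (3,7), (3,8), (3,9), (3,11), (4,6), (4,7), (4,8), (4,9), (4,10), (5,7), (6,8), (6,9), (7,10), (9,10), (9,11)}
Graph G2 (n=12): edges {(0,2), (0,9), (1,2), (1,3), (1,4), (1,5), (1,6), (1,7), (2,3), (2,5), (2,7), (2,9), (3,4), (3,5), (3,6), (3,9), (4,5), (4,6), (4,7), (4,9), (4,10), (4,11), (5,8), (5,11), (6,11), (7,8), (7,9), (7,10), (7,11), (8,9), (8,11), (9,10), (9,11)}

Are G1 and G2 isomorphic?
Yes, isomorphic

The graphs are isomorphic.
One valid mapping φ: V(G1) → V(G2): 0→6, 1→7, 2→3, 3→9, 4→5, 5→0, 6→11, 7→2, 8→8, 9→4, 10→1, 11→10

Verify φ preserves adjacency — for each edge of G1, its image is an edge of G2:
  (0,2) → (φ(0),φ(2)) = (3,6) ∈ E(G2) ✓
  (0,6) → (φ(0),φ(6)) = (6,11) ∈ E(G2) ✓
  (0,9) → (φ(0),φ(9)) = (4,6) ∈ E(G2) ✓
  (0,10) → (φ(0),φ(10)) = (1,6) ∈ E(G2) ✓
  (1,3) → (φ(1),φ(3)) = (7,9) ∈ E(G2) ✓
  (1,6) → (φ(1),φ(6)) = (7,11) ∈ E(G2) ✓
  (1,7) → (φ(1),φ(7)) = (2,7) ∈ E(G2) ✓
  (1,8) → (φ(1),φ(8)) = (7,8) ∈ E(G2) ✓
  (1,9) → (φ(1),φ(9)) = (4,7) ∈ E(G2) ✓
  (1,10) → (φ(1),φ(10)) = (1,7) ∈ E(G2) ✓
  (1,11) → (φ(1),φ(11)) = (7,10) ∈ E(G2) ✓
  (2,3) → (φ(2),φ(3)) = (3,9) ∈ E(G2) ✓
  (2,4) → (φ(2),φ(4)) = (3,5) ∈ E(G2) ✓
  (2,7) → (φ(2),φ(7)) = (2,3) ∈ E(G2) ✓
  (2,9) → (φ(2),φ(9)) = (3,4) ∈ E(G2) ✓
  (2,10) → (φ(2),φ(10)) = (1,3) ∈ E(G2) ✓
  (3,5) → (φ(3),φ(5)) = (0,9) ∈ E(G2) ✓
  (3,6) → (φ(3),φ(6)) = (9,11) ∈ E(G2) ✓
  (3,7) → (φ(3),φ(7)) = (2,9) ∈ E(G2) ✓
  (3,8) → (φ(3),φ(8)) = (8,9) ∈ E(G2) ✓
  (3,9) → (φ(3),φ(9)) = (4,9) ∈ E(G2) ✓
  (3,11) → (φ(3),φ(11)) = (9,10) ∈ E(G2) ✓
  (4,6) → (φ(4),φ(6)) = (5,11) ∈ E(G2) ✓
  (4,7) → (φ(4),φ(7)) = (2,5) ∈ E(G2) ✓
  (4,8) → (φ(4),φ(8)) = (5,8) ∈ E(G2) ✓
  (4,9) → (φ(4),φ(9)) = (4,5) ∈ E(G2) ✓
  (4,10) → (φ(4),φ(10)) = (1,5) ∈ E(G2) ✓
  (5,7) → (φ(5),φ(7)) = (0,2) ∈ E(G2) ✓
  (6,8) → (φ(6),φ(8)) = (8,11) ∈ E(G2) ✓
  (6,9) → (φ(6),φ(9)) = (4,11) ∈ E(G2) ✓
  (7,10) → (φ(7),φ(10)) = (1,2) ∈ E(G2) ✓
  (9,10) → (φ(9),φ(10)) = (1,4) ∈ E(G2) ✓
  (9,11) → (φ(9),φ(11)) = (4,10) ∈ E(G2) ✓
All 33 edges of G1 map to edges of G2, and |E(G1)| = |E(G2)| = 33, so φ is a bijection on edges as well as vertices. Hence G1 ≅ G2.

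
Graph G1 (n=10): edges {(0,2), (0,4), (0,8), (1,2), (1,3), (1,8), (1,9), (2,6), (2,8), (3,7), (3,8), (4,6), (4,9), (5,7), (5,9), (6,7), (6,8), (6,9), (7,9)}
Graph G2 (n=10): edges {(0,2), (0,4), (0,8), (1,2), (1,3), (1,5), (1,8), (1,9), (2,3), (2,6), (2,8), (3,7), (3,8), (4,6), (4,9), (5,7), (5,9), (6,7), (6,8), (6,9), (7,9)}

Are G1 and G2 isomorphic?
No, not isomorphic

The graphs are NOT isomorphic.

Counting edges: G1 has 19 edge(s); G2 has 21 edge(s).
Edge count is an isomorphism invariant (a bijection on vertices induces a bijection on edges), so differing edge counts rule out isomorphism.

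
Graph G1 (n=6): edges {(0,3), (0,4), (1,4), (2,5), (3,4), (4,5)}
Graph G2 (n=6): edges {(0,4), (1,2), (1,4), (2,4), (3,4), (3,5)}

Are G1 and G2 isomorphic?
Yes, isomorphic

The graphs are isomorphic.
One valid mapping φ: V(G1) → V(G2): 0→2, 1→0, 2→5, 3→1, 4→4, 5→3

Verify φ preserves adjacency — for each edge of G1, its image is an edge of G2:
  (0,3) → (φ(0),φ(3)) = (1,2) ∈ E(G2) ✓
  (0,4) → (φ(0),φ(4)) = (2,4) ∈ E(G2) ✓
  (1,4) → (φ(1),φ(4)) = (0,4) ∈ E(G2) ✓
  (2,5) → (φ(2),φ(5)) = (3,5) ∈ E(G2) ✓
  (3,4) → (φ(3),φ(4)) = (1,4) ∈ E(G2) ✓
  (4,5) → (φ(4),φ(5)) = (3,4) ∈ E(G2) ✓
All 6 edges of G1 map to edges of G2, and |E(G1)| = |E(G2)| = 6, so φ is a bijection on edges as well as vertices. Hence G1 ≅ G2.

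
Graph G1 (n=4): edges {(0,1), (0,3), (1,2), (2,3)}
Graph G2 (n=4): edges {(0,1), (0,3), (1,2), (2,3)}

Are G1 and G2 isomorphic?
Yes, isomorphic

The graphs are isomorphic.
One valid mapping φ: V(G1) → V(G2): 0→2, 1→1, 2→0, 3→3

Verify φ preserves adjacency — for each edge of G1, its image is an edge of G2:
  (0,1) → (φ(0),φ(1)) = (1,2) ∈ E(G2) ✓
  (0,3) → (φ(0),φ(3)) = (2,3) ∈ E(G2) ✓
  (1,2) → (φ(1),φ(2)) = (0,1) ∈ E(G2) ✓
  (2,3) → (φ(2),φ(3)) = (0,3) ∈ E(G2) ✓
All 4 edges of G1 map to edges of G2, and |E(G1)| = |E(G2)| = 4, so φ is a bijection on edges as well as vertices. Hence G1 ≅ G2.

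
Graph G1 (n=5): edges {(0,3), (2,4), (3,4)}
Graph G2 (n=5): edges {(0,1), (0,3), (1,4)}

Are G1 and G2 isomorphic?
Yes, isomorphic

The graphs are isomorphic.
One valid mapping φ: V(G1) → V(G2): 0→3, 1→2, 2→4, 3→0, 4→1

Verify φ preserves adjacency — for each edge of G1, its image is an edge of G2:
  (0,3) → (φ(0),φ(3)) = (0,3) ∈ E(G2) ✓
  (2,4) → (φ(2),φ(4)) = (1,4) ∈ E(G2) ✓
  (3,4) → (φ(3),φ(4)) = (0,1) ∈ E(G2) ✓
All 3 edges of G1 map to edges of G2, and |E(G1)| = |E(G2)| = 3, so φ is a bijection on edges as well as vertices. Hence G1 ≅ G2.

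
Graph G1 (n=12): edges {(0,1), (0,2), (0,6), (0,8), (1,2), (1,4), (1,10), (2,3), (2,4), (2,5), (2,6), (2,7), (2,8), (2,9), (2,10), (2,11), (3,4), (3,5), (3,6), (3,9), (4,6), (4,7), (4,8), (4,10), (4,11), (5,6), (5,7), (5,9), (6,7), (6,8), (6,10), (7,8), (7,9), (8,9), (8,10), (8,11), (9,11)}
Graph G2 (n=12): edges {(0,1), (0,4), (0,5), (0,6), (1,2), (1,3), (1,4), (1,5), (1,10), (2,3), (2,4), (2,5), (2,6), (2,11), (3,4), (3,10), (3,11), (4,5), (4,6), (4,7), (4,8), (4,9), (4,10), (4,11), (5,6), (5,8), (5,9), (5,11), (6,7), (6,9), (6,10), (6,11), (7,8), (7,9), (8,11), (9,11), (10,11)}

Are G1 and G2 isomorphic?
Yes, isomorphic

The graphs are isomorphic.
One valid mapping φ: V(G1) → V(G2): 0→8, 1→7, 2→4, 3→10, 4→6, 5→3, 6→11, 7→2, 8→5, 9→1, 10→9, 11→0

Verify φ preserves adjacency — for each edge of G1, its image is an edge of G2:
  (0,1) → (φ(0),φ(1)) = (7,8) ∈ E(G2) ✓
  (0,2) → (φ(0),φ(2)) = (4,8) ∈ E(G2) ✓
  (0,6) → (φ(0),φ(6)) = (8,11) ∈ E(G2) ✓
  (0,8) → (φ(0),φ(8)) = (5,8) ∈ E(G2) ✓
  (1,2) → (φ(1),φ(2)) = (4,7) ∈ E(G2) ✓
  (1,4) → (φ(1),φ(4)) = (6,7) ∈ E(G2) ✓
  (1,10) → (φ(1),φ(10)) = (7,9) ∈ E(G2) ✓
  (2,3) → (φ(2),φ(3)) = (4,10) ∈ E(G2) ✓
  (2,4) → (φ(2),φ(4)) = (4,6) ∈ E(G2) ✓
  (2,5) → (φ(2),φ(5)) = (3,4) ∈ E(G2) ✓
  (2,6) → (φ(2),φ(6)) = (4,11) ∈ E(G2) ✓
  (2,7) → (φ(2),φ(7)) = (2,4) ∈ E(G2) ✓
  (2,8) → (φ(2),φ(8)) = (4,5) ∈ E(G2) ✓
  (2,9) → (φ(2),φ(9)) = (1,4) ∈ E(G2) ✓
  (2,10) → (φ(2),φ(10)) = (4,9) ∈ E(G2) ✓
  (2,11) → (φ(2),φ(11)) = (0,4) ∈ E(G2) ✓
  (3,4) → (φ(3),φ(4)) = (6,10) ∈ E(G2) ✓
  (3,5) → (φ(3),φ(5)) = (3,10) ∈ E(G2) ✓
  (3,6) → (φ(3),φ(6)) = (10,11) ∈ E(G2) ✓
  (3,9) → (φ(3),φ(9)) = (1,10) ∈ E(G2) ✓
  (4,6) → (φ(4),φ(6)) = (6,11) ∈ E(G2) ✓
  (4,7) → (φ(4),φ(7)) = (2,6) ∈ E(G2) ✓
  (4,8) → (φ(4),φ(8)) = (5,6) ∈ E(G2) ✓
  (4,10) → (φ(4),φ(10)) = (6,9) ∈ E(G2) ✓
  (4,11) → (φ(4),φ(11)) = (0,6) ∈ E(G2) ✓
  (5,6) → (φ(5),φ(6)) = (3,11) ∈ E(G2) ✓
  (5,7) → (φ(5),φ(7)) = (2,3) ∈ E(G2) ✓
  (5,9) → (φ(5),φ(9)) = (1,3) ∈ E(G2) ✓
  (6,7) → (φ(6),φ(7)) = (2,11) ∈ E(G2) ✓
  (6,8) → (φ(6),φ(8)) = (5,11) ∈ E(G2) ✓
  (6,10) → (φ(6),φ(10)) = (9,11) ∈ E(G2) ✓
  (7,8) → (φ(7),φ(8)) = (2,5) ∈ E(G2) ✓
  (7,9) → (φ(7),φ(9)) = (1,2) ∈ E(G2) ✓
  (8,9) → (φ(8),φ(9)) = (1,5) ∈ E(G2) ✓
  (8,10) → (φ(8),φ(10)) = (5,9) ∈ E(G2) ✓
  (8,11) → (φ(8),φ(11)) = (0,5) ∈ E(G2) ✓
  (9,11) → (φ(9),φ(11)) = (0,1) ∈ E(G2) ✓
All 37 edges of G1 map to edges of G2, and |E(G1)| = |E(G2)| = 37, so φ is a bijection on edges as well as vertices. Hence G1 ≅ G2.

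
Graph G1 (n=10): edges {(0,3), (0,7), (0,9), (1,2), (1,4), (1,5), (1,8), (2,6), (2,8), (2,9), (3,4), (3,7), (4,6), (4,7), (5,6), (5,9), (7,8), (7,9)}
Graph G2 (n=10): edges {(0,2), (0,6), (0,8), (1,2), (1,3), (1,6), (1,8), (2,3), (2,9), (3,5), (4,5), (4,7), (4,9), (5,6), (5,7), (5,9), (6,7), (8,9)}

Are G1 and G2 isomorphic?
Yes, isomorphic

The graphs are isomorphic.
One valid mapping φ: V(G1) → V(G2): 0→4, 1→1, 2→2, 3→7, 4→6, 5→8, 6→0, 7→5, 8→3, 9→9

Verify φ preserves adjacency — for each edge of G1, its image is an edge of G2:
  (0,3) → (φ(0),φ(3)) = (4,7) ∈ E(G2) ✓
  (0,7) → (φ(0),φ(7)) = (4,5) ∈ E(G2) ✓
  (0,9) → (φ(0),φ(9)) = (4,9) ∈ E(G2) ✓
  (1,2) → (φ(1),φ(2)) = (1,2) ∈ E(G2) ✓
  (1,4) → (φ(1),φ(4)) = (1,6) ∈ E(G2) ✓
  (1,5) → (φ(1),φ(5)) = (1,8) ∈ E(G2) ✓
  (1,8) → (φ(1),φ(8)) = (1,3) ∈ E(G2) ✓
  (2,6) → (φ(2),φ(6)) = (0,2) ∈ E(G2) ✓
  (2,8) → (φ(2),φ(8)) = (2,3) ∈ E(G2) ✓
  (2,9) → (φ(2),φ(9)) = (2,9) ∈ E(G2) ✓
  (3,4) → (φ(3),φ(4)) = (6,7) ∈ E(G2) ✓
  (3,7) → (φ(3),φ(7)) = (5,7) ∈ E(G2) ✓
  (4,6) → (φ(4),φ(6)) = (0,6) ∈ E(G2) ✓
  (4,7) → (φ(4),φ(7)) = (5,6) ∈ E(G2) ✓
  (5,6) → (φ(5),φ(6)) = (0,8) ∈ E(G2) ✓
  (5,9) → (φ(5),φ(9)) = (8,9) ∈ E(G2) ✓
  (7,8) → (φ(7),φ(8)) = (3,5) ∈ E(G2) ✓
  (7,9) → (φ(7),φ(9)) = (5,9) ∈ E(G2) ✓
All 18 edges of G1 map to edges of G2, and |E(G1)| = |E(G2)| = 18, so φ is a bijection on edges as well as vertices. Hence G1 ≅ G2.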